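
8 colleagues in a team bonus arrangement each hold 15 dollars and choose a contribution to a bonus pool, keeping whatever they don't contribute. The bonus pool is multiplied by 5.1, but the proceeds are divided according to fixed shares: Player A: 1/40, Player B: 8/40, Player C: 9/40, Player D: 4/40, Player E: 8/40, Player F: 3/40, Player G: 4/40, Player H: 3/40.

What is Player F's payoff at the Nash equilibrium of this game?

32.21 dollars

Each unit j contributes comes back to j as 5.1 × (j's share), so j prefers to contribute only if that share exceeds 1/5.1 = 0.1961; otherwise keeping the unit dominates.
Player B, Player C and Player E clear that bar, contributing 15 each; the remaining 5 contribute 0. Total contributed: 45.
Player F keeps 15 and receives 5.1 × 45 × 3/40 = 17.21 from the bonus pool, for a payoff of 32.21.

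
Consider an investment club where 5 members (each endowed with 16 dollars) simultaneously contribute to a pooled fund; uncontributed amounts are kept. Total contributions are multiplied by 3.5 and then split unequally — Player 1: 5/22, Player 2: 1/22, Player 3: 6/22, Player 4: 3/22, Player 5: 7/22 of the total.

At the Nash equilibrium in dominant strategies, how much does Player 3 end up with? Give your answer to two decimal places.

31.27 dollars

Player j's private return per contributed unit is 3.5 × (j's share). Contributing is weakly dominant for j when that share is at least 1/3.5 = 0.2857, and contributing 0 is dominant otherwise.
Only Player 5 (7/22) clears that bar, contributing 16; the remaining 4 contribute 0. Total contributed: 16.
Player 3 keeps 16 and receives 3.5 × 16 × 6/22 = 15.27 from the pooled fund, for a payoff of 31.27.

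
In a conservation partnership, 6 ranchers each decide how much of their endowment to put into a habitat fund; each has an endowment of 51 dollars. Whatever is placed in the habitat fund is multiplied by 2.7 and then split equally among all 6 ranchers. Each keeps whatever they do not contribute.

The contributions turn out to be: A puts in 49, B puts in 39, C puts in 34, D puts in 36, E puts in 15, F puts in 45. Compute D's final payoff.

Total contributed: 49 + 39 + 34 + 36 + 15 + 45 = 218.
Each receives 2.7 × 218 / 6 = 98.10 from the habitat fund.
D keeps 51 − 36 = 15, so D's payoff is 15 + 98.10 = 113.10.

113.10 dollars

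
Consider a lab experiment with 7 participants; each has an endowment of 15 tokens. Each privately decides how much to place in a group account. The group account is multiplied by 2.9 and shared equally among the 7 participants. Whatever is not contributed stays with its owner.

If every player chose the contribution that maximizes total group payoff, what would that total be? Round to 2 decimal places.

Each contributed unit returns 2.900 to the group as a whole (0.4143 to each of 7 players), which exceeds 1, so the social optimum is full contribution: group total = 2.900 × 105 = 304.50.

304.50 tokens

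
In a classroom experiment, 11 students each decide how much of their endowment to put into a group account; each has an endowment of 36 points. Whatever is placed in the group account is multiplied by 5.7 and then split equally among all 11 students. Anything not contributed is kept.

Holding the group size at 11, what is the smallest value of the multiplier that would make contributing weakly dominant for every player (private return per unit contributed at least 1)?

11

A contributed unit returns (multiplier)/11 to its contributor.
This reaches 1 exactly when the multiplier is 11.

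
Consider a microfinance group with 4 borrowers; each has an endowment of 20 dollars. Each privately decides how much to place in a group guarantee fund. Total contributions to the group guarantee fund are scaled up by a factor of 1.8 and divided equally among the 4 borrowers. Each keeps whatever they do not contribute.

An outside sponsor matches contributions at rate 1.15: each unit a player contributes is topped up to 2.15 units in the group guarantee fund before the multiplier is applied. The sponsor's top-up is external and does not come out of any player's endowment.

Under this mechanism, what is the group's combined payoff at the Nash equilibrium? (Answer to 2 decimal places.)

80.00 dollars

The effective private return is 1.8 × 2.15 / 4 = 0.9675, which is still under 1, so the mechanism doesn't change anyone's dominant strategy: zero contribution.
Everyone keeps their endowment and the group total is 4 × 20 = 80.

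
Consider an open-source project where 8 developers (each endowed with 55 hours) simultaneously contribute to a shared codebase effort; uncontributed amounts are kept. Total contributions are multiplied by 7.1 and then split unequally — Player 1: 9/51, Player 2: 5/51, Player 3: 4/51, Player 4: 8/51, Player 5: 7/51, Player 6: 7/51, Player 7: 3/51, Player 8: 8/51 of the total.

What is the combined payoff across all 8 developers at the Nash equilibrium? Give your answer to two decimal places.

1446.50 hours

For player j, contributing a unit is worthwhile iff 7.1 × (j's share) ≥ 1, i.e. iff j's share is at least 0.1408.
The shares above 0.1408 belong to Player 1, Player 4 and Player 8, contributing 55 each; the remaining 5 contribute 0. Total contributed: 165.
The shared codebase effort pays out 7.1 × 165 = 1171.50 in total (split across the unequal shares, but the aggregate is all that matters for the group sum).
The 5 free-riders keep 55 each, adding 275. Group total = 275 + 1171.50 = 1446.50.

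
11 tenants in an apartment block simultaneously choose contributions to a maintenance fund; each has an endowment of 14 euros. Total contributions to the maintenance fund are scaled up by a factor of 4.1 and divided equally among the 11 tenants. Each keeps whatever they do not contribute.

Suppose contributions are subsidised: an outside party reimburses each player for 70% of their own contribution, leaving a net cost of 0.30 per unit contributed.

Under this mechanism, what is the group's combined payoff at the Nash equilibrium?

739.20 euros

The effective private return per unit is now (4.1/11) / 0.30 = 1.2424 > 1, so every player's dominant strategy flips to full contribution.
At the Nash equilibrium everyone contributes 14. Group total payoff = 11 × (14 × 0.70 + 4.1 × 14) = 739.20.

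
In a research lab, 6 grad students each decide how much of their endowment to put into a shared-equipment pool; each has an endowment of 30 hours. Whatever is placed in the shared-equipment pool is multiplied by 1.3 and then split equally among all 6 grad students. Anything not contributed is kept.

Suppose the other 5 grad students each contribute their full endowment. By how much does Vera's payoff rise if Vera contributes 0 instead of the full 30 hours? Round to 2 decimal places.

Switching from a contribution of 30 to 0 lets Vera keep an extra 30 hours, but lowers the shared-equipment pool by 30, which costs Vera their own share of that drop: 1.3/6 × 30 = 6.50.
Net gain = 30 − 6.50 = 23.50. The private return per contributed unit (0.2167) is below 1, so free-riding is indeed the best response regardless of what the others do.

23.50 hours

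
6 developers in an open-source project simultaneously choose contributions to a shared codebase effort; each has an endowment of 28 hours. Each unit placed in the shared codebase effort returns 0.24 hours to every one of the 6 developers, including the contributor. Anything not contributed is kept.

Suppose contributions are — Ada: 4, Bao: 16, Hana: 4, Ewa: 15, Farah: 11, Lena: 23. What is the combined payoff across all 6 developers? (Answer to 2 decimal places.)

Total contributed: 4 + 16 + 4 + 15 + 11 + 23 = 73; total kept: 6 × 28 − 73 = 95.
The shared codebase effort pays out 0.24 × 6 × 73 = 105.12 in aggregate.
Group total = 95 + 105.12 = 200.12.

200.12 hours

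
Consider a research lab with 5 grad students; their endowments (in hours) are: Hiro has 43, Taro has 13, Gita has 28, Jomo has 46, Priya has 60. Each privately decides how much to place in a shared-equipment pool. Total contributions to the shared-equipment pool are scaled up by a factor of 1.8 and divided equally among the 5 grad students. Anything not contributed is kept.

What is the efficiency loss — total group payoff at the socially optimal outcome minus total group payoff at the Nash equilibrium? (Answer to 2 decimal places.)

The private return per contributed unit is 1.8/5 = 0.3600 < 1 for every player regardless of endowment, so the Nash equilibrium is zero contribution and the group total is Σ E_j = 43 + 13 + 28 + 46 + 60 = 190.
Each contributed unit returns 1.800 to the group, so the social optimum is full contribution by everyone: group total = 1.800 × 190 = 342.00.
Efficiency loss = (1.800 − 1) × 190 = 152.00.

152.00 hours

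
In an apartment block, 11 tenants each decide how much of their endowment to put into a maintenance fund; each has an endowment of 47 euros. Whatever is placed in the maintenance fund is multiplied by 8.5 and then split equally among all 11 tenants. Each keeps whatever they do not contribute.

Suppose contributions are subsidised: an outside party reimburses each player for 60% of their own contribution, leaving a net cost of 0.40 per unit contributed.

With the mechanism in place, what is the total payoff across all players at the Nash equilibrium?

4704.70 euros

Under the mechanism each unit contributed yields (8.5/11) / 0.40 = 1.9318 back to its contributor per unit of net cost, which exceeds 1, making full contribution the dominant choice for everyone.
At the Nash equilibrium everyone contributes 47. Group total payoff = 11 × (47 × 0.60 + 8.5 × 47) = 4704.70.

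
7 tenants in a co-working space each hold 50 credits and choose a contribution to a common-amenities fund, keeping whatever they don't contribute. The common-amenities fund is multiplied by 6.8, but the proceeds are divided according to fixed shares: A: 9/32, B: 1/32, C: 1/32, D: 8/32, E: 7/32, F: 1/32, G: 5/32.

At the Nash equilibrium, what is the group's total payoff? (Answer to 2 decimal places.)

A player with share s gets back 6.8·s per unit contributed, so full contribution is dominant for anyone with s > 1/6.8 = 0.1471 and zero contribution is dominant for anyone below.
The shares above 0.1471 belong to A, D, E and G, contributing 50 each; the remaining 3 contribute 0. Total contributed: 200.
The common-amenities fund pays out 6.8 × 200 = 1360.00 in total (split across the unequal shares, but the aggregate is all that matters for the group sum).
The 3 free-riders keep 50 each, adding 150. Group total = 150 + 1360.00 = 1510.00.

1510.00 credits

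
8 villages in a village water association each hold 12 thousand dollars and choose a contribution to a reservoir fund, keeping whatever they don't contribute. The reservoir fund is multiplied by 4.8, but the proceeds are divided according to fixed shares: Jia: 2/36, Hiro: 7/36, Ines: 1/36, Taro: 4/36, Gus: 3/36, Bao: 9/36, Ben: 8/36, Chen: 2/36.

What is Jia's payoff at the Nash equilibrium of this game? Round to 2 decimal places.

For player j, contributing a unit is worthwhile iff 4.8 × (j's share) ≥ 1, i.e. iff j's share is at least 0.2083.
The shares above 0.2083 belong to Bao and Ben, contributing 12 each; the remaining 6 contribute 0. Total contributed: 24.
Jia keeps 12 and receives 4.8 × 24 × 2/36 = 6.40 from the reservoir fund, for a payoff of 18.40.

18.40 thousand dollars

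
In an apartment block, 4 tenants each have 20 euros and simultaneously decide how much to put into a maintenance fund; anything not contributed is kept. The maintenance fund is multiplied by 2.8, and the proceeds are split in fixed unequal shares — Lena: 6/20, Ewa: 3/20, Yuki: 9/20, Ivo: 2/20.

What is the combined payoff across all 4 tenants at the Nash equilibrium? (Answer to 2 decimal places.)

116.00 euros

For player j, contributing a unit is worthwhile iff 2.8 × (j's share) ≥ 1, i.e. iff j's share is at least 0.3571.
Yuki alone (share 9/20) is above the threshold, contributing 20; the remaining 3 contribute 0. Total contributed: 20.
The maintenance fund pays out 2.8 × 20 = 56.00 in total (split across the unequal shares, but the aggregate is all that matters for the group sum).
The 3 free-riders keep 20 each, adding 60. Group total = 60 + 56.00 = 116.00.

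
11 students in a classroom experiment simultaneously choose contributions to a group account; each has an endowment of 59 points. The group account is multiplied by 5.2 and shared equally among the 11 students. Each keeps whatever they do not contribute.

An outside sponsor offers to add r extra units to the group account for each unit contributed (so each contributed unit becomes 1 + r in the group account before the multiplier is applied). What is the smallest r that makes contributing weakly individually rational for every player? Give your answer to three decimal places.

1.115

With matching at rate r, one contributed unit becomes (1 + r) in the group account and returns 5.2 × (1 + r) / 11 to the contributor.
Setting this equal to 1: 1 + r = 11/5.2 = 2.1154.
So the minimum matching rate is r = 2.1154 − 1 = 1.115.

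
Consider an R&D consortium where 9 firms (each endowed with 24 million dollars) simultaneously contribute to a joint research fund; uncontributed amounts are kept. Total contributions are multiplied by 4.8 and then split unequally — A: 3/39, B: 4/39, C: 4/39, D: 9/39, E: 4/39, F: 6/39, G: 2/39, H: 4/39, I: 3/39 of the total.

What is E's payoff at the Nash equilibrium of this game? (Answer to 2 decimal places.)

For player j, contributing a unit is worthwhile iff 4.8 × (j's share) ≥ 1, i.e. iff j's share is at least 0.2083.
Only D (9/39) clears that bar, contributing 24; the remaining 8 contribute 0. Total contributed: 24.
E keeps 24 and receives 4.8 × 24 × 4/39 = 11.82 from the joint research fund, for a payoff of 35.82.

35.82 million dollars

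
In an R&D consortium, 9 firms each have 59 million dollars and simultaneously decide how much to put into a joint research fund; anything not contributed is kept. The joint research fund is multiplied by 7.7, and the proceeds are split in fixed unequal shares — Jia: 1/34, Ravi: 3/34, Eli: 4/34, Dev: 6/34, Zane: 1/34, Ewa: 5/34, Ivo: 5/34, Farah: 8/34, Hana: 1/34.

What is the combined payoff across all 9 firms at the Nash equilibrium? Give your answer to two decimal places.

2112.20 million dollars

Player j's private return per contributed unit is 7.7 × (j's share). Contributing is weakly dominant for j when that share is at least 1/7.7 = 0.1299, and contributing 0 is dominant otherwise.
Dev, Ewa, Ivo and Farah are above the threshold, contributing 59 each; the remaining 5 contribute 0. Total contributed: 236.
The joint research fund pays out 7.7 × 236 = 1817.20 in total (split across the unequal shares, but the aggregate is all that matters for the group sum).
The 5 free-riders keep 59 each, adding 295. Group total = 295 + 1817.20 = 2112.20.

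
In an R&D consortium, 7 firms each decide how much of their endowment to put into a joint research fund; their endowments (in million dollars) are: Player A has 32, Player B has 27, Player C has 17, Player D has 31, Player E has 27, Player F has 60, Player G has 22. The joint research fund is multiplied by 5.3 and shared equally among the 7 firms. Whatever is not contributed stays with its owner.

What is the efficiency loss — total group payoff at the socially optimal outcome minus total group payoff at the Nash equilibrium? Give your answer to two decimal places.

928.80 million dollars

The private return per contributed unit is 5.3/7 = 0.7571 < 1 for every player regardless of endowment, so the Nash equilibrium is zero contribution and the group total is Σ E_j = 32 + 27 + 17 + 31 + 27 + 60 + 22 = 216.
Each contributed unit returns 5.300 to the group, so the social optimum is full contribution by everyone: group total = 5.300 × 216 = 1144.80.
Efficiency loss = (5.300 − 1) × 216 = 928.80.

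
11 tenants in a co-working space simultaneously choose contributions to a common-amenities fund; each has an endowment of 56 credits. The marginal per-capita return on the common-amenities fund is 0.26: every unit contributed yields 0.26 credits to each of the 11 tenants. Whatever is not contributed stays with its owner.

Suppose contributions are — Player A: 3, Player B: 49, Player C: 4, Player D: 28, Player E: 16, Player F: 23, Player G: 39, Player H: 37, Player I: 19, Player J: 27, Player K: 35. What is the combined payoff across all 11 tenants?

Total contributed: 3 + 49 + 4 + 28 + 16 + 23 + 39 + 37 + 19 + 27 + 35 = 280; total kept: 11 × 56 − 280 = 336.
The common-amenities fund pays out 0.26 × 11 × 280 = 800.80 in aggregate.
Group total = 336 + 800.80 = 1136.80.

1136.80 credits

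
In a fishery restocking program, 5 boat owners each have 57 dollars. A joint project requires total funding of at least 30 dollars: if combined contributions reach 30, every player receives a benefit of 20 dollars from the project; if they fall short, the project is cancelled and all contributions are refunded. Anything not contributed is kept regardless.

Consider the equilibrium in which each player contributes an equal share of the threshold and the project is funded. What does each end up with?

71 dollars

Equal share of the threshold: 30/5 = 6.
At this profile no one gains by cutting their contribution: any cut drops the total below 30, the project is cancelled, contributions are refunded, and the deviator ends with 57, which is less than 57 − 6 + 20 = 71. Contributing more than 6 just wastes the excess. So contributing exactly 6 is a best response.
Each player's payoff: 57 − 6 + 20 = 71.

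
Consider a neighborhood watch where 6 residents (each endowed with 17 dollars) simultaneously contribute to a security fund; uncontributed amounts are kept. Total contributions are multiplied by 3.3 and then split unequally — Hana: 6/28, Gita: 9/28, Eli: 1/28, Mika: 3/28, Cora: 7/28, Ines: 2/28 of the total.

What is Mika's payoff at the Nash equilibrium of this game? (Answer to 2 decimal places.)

A player with share s gets back 3.3·s per unit contributed, so full contribution is dominant for anyone with s > 1/3.3 = 0.3030 and zero contribution is dominant for anyone below.
Gita alone (share 9/28) is above the threshold, contributing 17; the remaining 5 contribute 0. Total contributed: 17.
Mika keeps 17 and receives 3.3 × 17 × 3/28 = 6.01 from the security fund, for a payoff of 23.01.

23.01 dollars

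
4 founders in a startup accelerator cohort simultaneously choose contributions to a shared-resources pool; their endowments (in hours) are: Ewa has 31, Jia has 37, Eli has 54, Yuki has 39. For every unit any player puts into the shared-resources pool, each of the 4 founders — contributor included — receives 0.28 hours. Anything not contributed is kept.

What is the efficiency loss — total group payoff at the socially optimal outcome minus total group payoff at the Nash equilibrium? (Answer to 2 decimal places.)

The private return per contributed unit is 0.28 < 1 for everyone, so the Nash equilibrium is zero contribution and the group total is Σ E_j = 31 + 37 + 54 + 39 = 161.
Each contributed unit returns 1.120 to the group, so the social optimum is full contribution by everyone: group total = 1.120 × 161 = 180.32.
Efficiency loss = (1.120 − 1) × 161 = 19.32.

19.32 hours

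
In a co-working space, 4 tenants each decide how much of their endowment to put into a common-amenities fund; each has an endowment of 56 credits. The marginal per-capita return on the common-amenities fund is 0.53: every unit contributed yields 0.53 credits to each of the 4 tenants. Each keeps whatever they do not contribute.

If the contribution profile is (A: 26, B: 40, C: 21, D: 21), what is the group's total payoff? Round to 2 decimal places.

344.96 credits

Total contributed: 26 + 40 + 21 + 21 = 108; total kept: 4 × 56 − 108 = 116.
The common-amenities fund pays out 0.53 × 4 × 108 = 228.96 in aggregate.
Group total = 116 + 228.96 = 344.96.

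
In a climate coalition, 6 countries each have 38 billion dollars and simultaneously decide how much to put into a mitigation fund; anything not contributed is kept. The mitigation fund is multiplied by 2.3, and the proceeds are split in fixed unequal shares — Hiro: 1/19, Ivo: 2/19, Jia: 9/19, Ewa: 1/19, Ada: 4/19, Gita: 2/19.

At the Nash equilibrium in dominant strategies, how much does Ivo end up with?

47.20 billion dollars

Each unit j contributes comes back to j as 2.3 × (j's share), so j prefers to contribute only if that share exceeds 1/2.3 = 0.4348; otherwise keeping the unit dominates.
The only share above 0.4348 is Jia's 9/19, contributing 38; the remaining 5 contribute 0. Total contributed: 38.
Ivo keeps 38 and receives 2.3 × 38 × 2/19 = 9.20 from the mitigation fund, for a payoff of 47.20.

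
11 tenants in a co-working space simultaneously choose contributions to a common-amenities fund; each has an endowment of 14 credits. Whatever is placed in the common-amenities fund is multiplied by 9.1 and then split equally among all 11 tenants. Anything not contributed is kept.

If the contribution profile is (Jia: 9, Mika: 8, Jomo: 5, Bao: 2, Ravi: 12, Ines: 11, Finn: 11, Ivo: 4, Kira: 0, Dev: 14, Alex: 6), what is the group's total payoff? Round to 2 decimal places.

818.20 credits

Total contributed: 9 + 8 + 5 + 2 + 12 + 11 + 11 + 4 + 0 + 14 + 6 = 82; total kept: 11 × 14 − 82 = 72.
The common-amenities fund pays out 9.1 × 82 = 746.20 in aggregate.
Group total = 72 + 746.20 = 818.20.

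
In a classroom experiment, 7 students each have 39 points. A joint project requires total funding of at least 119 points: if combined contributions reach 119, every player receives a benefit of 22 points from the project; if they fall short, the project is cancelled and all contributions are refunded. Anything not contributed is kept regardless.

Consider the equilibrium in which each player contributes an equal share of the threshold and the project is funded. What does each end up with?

Equal share of the threshold: 119/7 = 17.
At this profile no one gains by cutting their contribution: any cut drops the total below 119, the project is cancelled, contributions are refunded, and the deviator ends with 39, which is less than 39 − 17 + 22 = 44. Contributing more than 17 just wastes the excess. So contributing exactly 17 is a best response.
Each player's payoff: 39 − 17 + 22 = 44.

44 points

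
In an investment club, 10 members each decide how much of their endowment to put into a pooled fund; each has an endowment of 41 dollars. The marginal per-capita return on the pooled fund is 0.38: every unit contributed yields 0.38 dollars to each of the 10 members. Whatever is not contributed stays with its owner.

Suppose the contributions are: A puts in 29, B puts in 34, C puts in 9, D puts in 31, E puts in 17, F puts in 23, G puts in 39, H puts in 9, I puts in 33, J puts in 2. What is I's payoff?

93.88 dollars

Total contributed: 29 + 34 + 9 + 31 + 17 + 23 + 39 + 9 + 33 + 2 = 226.
Each receives 0.38 × 226 = 85.88 from the pooled fund.
I keeps 41 − 33 = 8, so I's payoff is 8 + 85.88 = 93.88.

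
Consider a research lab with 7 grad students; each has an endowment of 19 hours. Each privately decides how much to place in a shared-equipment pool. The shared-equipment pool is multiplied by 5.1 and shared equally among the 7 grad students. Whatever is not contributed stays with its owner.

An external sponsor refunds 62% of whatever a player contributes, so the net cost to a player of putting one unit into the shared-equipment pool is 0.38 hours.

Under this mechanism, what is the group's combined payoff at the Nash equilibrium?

760.76 hours

With the mechanism, a contributed unit returns (5.1/7) / 0.38 = 1.9173 per unit of net cost to the contributor — now above 1 — so contributing fully is weakly dominant for every player.
At the Nash equilibrium everyone contributes 19. Group total payoff = 7 × (19 × 0.62 + 5.1 × 19) = 760.76.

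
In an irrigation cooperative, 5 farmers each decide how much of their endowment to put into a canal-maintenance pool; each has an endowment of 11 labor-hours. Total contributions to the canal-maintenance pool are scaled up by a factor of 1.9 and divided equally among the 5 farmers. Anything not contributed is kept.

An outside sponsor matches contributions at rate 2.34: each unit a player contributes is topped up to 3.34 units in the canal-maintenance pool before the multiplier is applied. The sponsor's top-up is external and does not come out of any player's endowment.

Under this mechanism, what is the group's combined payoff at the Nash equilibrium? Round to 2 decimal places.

349.03 labor-hours

Under the mechanism each unit contributed yields 1.9 × 3.34 / 5 = 1.2692 back to its contributor per unit of net cost, which exceeds 1, making full contribution the dominant choice for everyone.
At the Nash equilibrium everyone contributes 11. Group total payoff = 1.9 × 3.34 × 55 = 349.03.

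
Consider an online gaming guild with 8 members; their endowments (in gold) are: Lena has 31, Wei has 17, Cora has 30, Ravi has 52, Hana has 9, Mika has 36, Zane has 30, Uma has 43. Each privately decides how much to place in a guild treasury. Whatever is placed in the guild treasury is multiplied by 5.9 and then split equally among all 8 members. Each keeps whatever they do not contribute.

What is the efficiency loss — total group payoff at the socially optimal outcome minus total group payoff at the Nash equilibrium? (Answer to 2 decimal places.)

The private return per contributed unit is 5.9/8 = 0.7375 < 1 for every player regardless of endowment, so the Nash equilibrium is zero contribution and the group total is Σ E_j = 31 + 17 + 30 + 52 + 9 + 36 + 30 + 43 = 248.
Each contributed unit returns 5.900 to the group, so the social optimum is full contribution by everyone: group total = 5.900 × 248 = 1463.20.
Efficiency loss = (5.900 − 1) × 248 = 1215.20.

1215.20 gold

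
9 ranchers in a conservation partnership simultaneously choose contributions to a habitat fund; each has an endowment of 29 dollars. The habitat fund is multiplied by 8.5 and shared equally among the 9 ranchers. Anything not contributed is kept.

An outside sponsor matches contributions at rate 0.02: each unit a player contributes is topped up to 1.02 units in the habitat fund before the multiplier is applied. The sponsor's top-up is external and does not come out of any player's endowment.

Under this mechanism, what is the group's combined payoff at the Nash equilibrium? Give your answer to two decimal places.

With the mechanism, a contributed unit returns 8.5 × 1.02 / 9 = 0.9633 per unit of net cost — still below 1 — so contributing 0 remains dominant for every player.
Everyone keeps their endowment and the group total is 9 × 29 = 261.

261.00 dollars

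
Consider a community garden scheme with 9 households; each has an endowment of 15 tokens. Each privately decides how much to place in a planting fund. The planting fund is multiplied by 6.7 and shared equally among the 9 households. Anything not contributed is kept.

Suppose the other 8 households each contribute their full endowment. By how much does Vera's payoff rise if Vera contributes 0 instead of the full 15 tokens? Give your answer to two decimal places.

3.83 tokens

Switching from a contribution of 15 to 0 lets Vera keep an extra 15 tokens, but lowers the planting fund by 15, which costs Vera their own share of that drop: 6.7/9 × 15 = 11.17.
Net gain = 15 − 11.17 = 3.83. The private return per contributed unit (0.7444) is below 1, so free-riding is indeed the best response regardless of what the others do.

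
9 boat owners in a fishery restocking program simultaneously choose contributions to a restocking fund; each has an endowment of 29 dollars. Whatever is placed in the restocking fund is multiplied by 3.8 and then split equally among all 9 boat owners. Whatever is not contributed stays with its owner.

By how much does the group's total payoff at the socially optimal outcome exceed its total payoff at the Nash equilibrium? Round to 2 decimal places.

Each contributed unit returns 3.8/9 = 0.4222 to its contributor — below 1 — so contributing 0 is dominant for every player. At the Nash equilibrium everyone keeps their 29, and the group total is 9 × 29 = 261.
Each contributed unit returns 3.800 to the group as a whole (0.4222 to each of 9 players), which exceeds 1, so the social optimum is full contribution: group total = 3.800 × 261 = 991.80.
Efficiency loss = 991.80 − 261 = 730.80.

730.80 dollars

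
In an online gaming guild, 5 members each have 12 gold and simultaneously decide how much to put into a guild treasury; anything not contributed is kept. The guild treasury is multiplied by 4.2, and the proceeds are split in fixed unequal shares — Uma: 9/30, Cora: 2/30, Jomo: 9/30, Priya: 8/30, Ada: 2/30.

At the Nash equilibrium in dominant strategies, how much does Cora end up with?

A player with share s gets back 4.2·s per unit contributed, so full contribution is dominant for anyone with s > 1/4.2 = 0.2381 and zero contribution is dominant for anyone below.
The shares above 0.2381 belong to Uma, Jomo and Priya, contributing 12 each; the remaining 2 contribute 0. Total contributed: 36.
Cora keeps 12 and receives 4.2 × 36 × 2/30 = 10.08 from the guild treasury, for a payoff of 22.08.

22.08 gold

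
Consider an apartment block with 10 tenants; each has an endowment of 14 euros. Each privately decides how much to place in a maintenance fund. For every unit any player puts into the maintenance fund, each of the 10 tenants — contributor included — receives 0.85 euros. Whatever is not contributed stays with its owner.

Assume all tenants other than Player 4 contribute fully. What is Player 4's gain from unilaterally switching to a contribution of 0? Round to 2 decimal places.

2.10 euros

Switching from a contribution of 14 to 0 lets Player 4 keep an extra 14 euros, but lowers the maintenance fund by 14, which costs Player 4 their own share of that drop: 0.85 × 14 = 11.90.
Net gain = 14 − 11.90 = 2.10. The private return per contributed unit (0.85) is below 1, so free-riding is indeed the best response regardless of what the others do.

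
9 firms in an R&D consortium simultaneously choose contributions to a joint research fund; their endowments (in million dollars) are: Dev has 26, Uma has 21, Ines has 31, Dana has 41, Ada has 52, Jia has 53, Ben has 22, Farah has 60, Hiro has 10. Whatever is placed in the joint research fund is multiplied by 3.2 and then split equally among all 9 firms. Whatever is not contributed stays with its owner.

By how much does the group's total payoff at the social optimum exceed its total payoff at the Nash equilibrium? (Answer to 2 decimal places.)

The private return per contributed unit is 3.2/9 = 0.3556 < 1 for every player regardless of endowment, so the Nash equilibrium is zero contribution and the group total is Σ E_j = 26 + 21 + 31 + 41 + 52 + 53 + 22 + 60 + 10 = 316.
Each contributed unit returns 3.200 to the group, so the social optimum is full contribution by everyone: group total = 3.200 × 316 = 1011.20.
Efficiency loss = (3.200 − 1) × 316 = 695.20.

695.20 million dollars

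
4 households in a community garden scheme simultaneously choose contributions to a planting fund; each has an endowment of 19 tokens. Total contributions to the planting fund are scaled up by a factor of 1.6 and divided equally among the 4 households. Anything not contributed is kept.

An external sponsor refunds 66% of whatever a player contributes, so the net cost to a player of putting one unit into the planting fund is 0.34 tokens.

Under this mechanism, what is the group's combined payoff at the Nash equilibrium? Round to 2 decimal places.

The effective private return per unit is now (1.6/4) / 0.34 = 1.1765 > 1, so every player's dominant strategy flips to full contribution.
So the Nash equilibrium is full contribution by all 4; the group earns 4 × (19 × 0.66 + 1.6 × 19) = 171.76.

171.76 tokens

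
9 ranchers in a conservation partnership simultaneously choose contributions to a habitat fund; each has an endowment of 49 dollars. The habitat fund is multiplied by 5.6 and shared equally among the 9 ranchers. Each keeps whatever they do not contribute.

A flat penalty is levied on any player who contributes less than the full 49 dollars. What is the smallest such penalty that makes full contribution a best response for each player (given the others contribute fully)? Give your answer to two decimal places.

18.51 dollars

Given the others contribute fully, the best deviation is to contribute 0 (any partial contribution still incurs the fine and gives up units whose private return 0.6222 is below 1).
Deviating from 49 to 0 saves 49 dollars but forfeits the deviator's share of the drop in the habitat fund: 5.6/9 × 49 = 30.49.
So the deviation gain is 49 − 30.49 = 18.51, and the fine must be at least 18.51 dollars to wipe it out.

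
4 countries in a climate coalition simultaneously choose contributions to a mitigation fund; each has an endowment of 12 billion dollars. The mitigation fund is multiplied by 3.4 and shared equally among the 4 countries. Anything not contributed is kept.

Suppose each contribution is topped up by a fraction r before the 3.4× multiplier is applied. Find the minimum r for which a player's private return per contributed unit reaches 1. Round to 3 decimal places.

With matching at rate r, one contributed unit becomes (1 + r) in the mitigation fund and returns 3.4 × (1 + r) / 4 to the contributor.
Setting this equal to 1: 1 + r = 4/3.4 = 1.1765.
So the minimum matching rate is r = 1.1765 − 1 = 0.176.

0.176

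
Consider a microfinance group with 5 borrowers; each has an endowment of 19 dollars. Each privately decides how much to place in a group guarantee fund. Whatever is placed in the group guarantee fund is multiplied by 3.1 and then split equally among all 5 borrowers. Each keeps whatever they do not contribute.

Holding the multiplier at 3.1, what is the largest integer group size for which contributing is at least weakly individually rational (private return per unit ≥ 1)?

3

Private return per unit is 3.1/(group size), which is ≥ 1 whenever the group size is ≤ 3.1.
The largest such integer is 3.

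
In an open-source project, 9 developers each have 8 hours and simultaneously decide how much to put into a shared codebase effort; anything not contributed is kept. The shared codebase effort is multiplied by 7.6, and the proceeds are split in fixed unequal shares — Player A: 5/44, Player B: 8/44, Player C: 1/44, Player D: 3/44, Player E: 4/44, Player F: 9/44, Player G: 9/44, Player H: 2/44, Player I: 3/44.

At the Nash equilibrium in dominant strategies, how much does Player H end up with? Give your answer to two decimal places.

16.29 hours

Each unit j contributes comes back to j as 7.6 × (j's share), so j prefers to contribute only if that share exceeds 1/7.6 = 0.1316; otherwise keeping the unit dominates.
Player B, Player F and Player G are above the threshold, contributing 8 each; the remaining 6 contribute 0. Total contributed: 24.
Player H keeps 8 and receives 7.6 × 24 × 2/44 = 8.29 from the shared codebase effort, for a payoff of 16.29.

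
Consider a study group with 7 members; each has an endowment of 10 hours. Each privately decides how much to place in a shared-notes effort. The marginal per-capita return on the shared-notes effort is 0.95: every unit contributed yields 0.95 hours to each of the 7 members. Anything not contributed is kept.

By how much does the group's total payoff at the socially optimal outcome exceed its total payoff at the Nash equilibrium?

The private return per contributed unit is 0.95 < 1, so contributing 0 is dominant for every player. At the Nash equilibrium everyone keeps their 10, and the group total is 7 × 10 = 70.
Each contributed unit returns 6.650 to the group as a whole (0.95 to each of 7 players), which exceeds 1, so the social optimum is full contribution: group total = 6.650 × 70 = 465.50.
Efficiency loss = 465.50 − 70 = 395.50.

395.50 hours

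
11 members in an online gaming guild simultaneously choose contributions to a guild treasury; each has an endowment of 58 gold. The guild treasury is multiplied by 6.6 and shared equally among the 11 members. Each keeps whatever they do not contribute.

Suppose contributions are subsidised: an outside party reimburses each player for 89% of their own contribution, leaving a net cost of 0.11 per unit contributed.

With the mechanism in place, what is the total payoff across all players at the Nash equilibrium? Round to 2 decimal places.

4778.62 gold

With the mechanism, a contributed unit returns (6.6/11) / 0.11 = 5.4545 per unit of net cost to the contributor — now above 1 — so contributing fully is weakly dominant for every player.
So the Nash equilibrium is full contribution by all 11; the group earns 11 × (58 × 0.89 + 6.6 × 58) = 4778.62.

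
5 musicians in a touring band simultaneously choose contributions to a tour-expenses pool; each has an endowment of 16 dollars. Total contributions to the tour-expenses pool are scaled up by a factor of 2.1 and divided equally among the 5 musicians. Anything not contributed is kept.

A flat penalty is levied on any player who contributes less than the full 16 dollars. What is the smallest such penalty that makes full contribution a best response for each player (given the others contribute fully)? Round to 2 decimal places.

Given the others contribute fully, the best deviation is to contribute 0 (any partial contribution still incurs the fine and gives up units whose private return 0.4200 is below 1).
Deviating from 16 to 0 saves 16 dollars but forfeits the deviator's share of the drop in the tour-expenses pool: 2.1/5 × 16 = 6.72.
So the deviation gain is 16 − 6.72 = 9.28, and the fine must be at least 9.28 dollars to wipe it out.

9.28 dollars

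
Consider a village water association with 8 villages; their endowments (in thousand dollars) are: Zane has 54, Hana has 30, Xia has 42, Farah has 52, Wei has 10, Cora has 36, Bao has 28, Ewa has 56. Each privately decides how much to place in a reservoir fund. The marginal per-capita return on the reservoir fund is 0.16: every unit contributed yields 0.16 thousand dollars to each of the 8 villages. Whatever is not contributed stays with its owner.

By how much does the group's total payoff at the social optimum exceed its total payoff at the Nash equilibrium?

The private return per contributed unit is 0.16 < 1 for everyone, so the Nash equilibrium is zero contribution and the group total is Σ E_j = 54 + 30 + 42 + 52 + 10 + 36 + 28 + 56 = 308.
Each contributed unit returns 1.280 to the group, so the social optimum is full contribution by everyone: group total = 1.280 × 308 = 394.24.
Efficiency loss = (1.280 − 1) × 308 = 86.24.

86.24 thousand dollars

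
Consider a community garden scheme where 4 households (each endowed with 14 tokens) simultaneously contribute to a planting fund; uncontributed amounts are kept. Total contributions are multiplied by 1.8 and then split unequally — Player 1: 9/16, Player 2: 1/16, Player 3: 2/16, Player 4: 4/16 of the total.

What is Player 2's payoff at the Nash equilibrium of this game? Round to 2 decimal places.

Each unit j contributes comes back to j as 1.8 × (j's share), so j prefers to contribute only if that share exceeds 1/1.8 = 0.5556; otherwise keeping the unit dominates.
Only Player 1 (9/16) clears that bar, contributing 14; the remaining 3 contribute 0. Total contributed: 14.
Player 2 keeps 14 and receives 1.8 × 14 × 1/16 = 1.58 from the planting fund, for a payoff of 15.58.

15.58 tokens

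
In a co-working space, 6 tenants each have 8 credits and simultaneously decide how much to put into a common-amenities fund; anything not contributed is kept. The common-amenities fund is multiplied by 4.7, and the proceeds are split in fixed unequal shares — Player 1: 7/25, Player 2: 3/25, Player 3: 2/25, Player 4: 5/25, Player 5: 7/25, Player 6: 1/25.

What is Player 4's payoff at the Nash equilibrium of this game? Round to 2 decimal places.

Each unit j contributes comes back to j as 4.7 × (j's share), so j prefers to contribute only if that share exceeds 1/4.7 = 0.2128; otherwise keeping the unit dominates.
Player 1 and Player 5 are above the threshold, contributing 8 each; the remaining 4 contribute 0. Total contributed: 16.
Player 4 keeps 8 and receives 4.7 × 16 × 5/25 = 15.04 from the common-amenities fund, for a payoff of 23.04.

23.04 credits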